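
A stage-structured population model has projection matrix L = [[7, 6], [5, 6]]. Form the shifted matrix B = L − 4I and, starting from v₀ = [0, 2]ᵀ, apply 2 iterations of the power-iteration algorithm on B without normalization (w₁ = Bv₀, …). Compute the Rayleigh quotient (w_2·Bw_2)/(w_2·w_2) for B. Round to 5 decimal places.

7.89494

B = L − 4I has rows (3, 6); (5, 2)
w1 = Bv₀ = (12, 4)
w2 = Bw1 = (60, 68)
Bw2 = (588, 436)
w2·Bw2 = 64928; w2·w2 = 8224; μ ≈ 64928/8224 = 7.89494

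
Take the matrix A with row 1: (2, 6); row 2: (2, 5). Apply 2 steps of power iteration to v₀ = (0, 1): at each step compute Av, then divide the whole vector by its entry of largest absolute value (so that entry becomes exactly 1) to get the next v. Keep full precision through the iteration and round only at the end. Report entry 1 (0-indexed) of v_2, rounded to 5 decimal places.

Av0 = (6.000000, 5.000000); divide by 6.000000 → v1 = (1.000000, 0.833333)
Av1 = (7.000000, 6.166667); divide by 7.000000 → v2 = (1.000000, 0.880952)
Requested entry of v2: 37/42 = 0.88095

0.88095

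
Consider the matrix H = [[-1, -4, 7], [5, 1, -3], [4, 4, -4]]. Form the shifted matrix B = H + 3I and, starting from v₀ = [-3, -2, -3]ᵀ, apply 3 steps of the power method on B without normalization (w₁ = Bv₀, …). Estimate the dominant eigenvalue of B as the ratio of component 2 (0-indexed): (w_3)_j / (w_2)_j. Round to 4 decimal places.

5.9913

B = H + 3I has rows (2, -4, 7); (5, 4, -3); (4, 4, -1)
w1 = Bv₀ = (-19, -14, -17)
w2 = Bw1 = (-101, -100, -115)
w3 = Bw2 = (-607, -560, -689)
Ratio: -689/-115 = 5.9913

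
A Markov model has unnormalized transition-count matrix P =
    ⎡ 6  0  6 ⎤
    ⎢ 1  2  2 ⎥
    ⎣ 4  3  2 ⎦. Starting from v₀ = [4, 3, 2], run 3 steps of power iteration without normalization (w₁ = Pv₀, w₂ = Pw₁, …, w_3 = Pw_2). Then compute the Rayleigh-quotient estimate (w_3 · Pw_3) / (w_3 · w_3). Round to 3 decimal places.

λ ≈ 9.771

w1 = Pv₀ = (6·4 + 0·3 + 6·2; 1·4 + 2·3 + 2·2; 4·4 + 3·3 + 2·2) = (36, 14, 29)
w2 = Pw1 = (6·36 + 0·14 + 6·29; 1·36 + 2·14 + 2·29; 4·36 + 3·14 + 2·29) = (390, 122, 244)
w3 = Pw2 = (3804, 1122, 2414)
Pw3 = (37308, 10876, 23410)
w3·Pw3 = 3804·37308 + 1122·10876 + 2414·23410 = 210634244; w3·w3 = 3804·3804 + 1122·1122 + 2414·2414 = 21556696
λ ≈ 210634244/21556696 = 9.771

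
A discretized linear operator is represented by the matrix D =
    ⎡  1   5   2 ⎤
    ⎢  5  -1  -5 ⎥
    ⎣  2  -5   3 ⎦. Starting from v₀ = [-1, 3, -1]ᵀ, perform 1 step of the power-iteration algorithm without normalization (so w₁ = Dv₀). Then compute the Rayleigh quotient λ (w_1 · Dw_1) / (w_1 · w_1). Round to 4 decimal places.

λ ≈ -1.0579

w1 = Dv₀ = (12, -3, -20)
Dw1 = (-43, 163, -21)
w1·Dw1 = 12·(-43) + (-3)·163 + (-20)·(-21) = -585; w1·w1 = 12·12 + (-3)·(-3) + (-20)·(-20) = 553
λ ≈ -585/553 = -1.0579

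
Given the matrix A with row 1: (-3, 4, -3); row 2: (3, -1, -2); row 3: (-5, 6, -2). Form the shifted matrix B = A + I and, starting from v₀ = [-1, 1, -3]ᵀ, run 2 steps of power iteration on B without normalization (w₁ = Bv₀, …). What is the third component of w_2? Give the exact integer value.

-71

B = A + I has rows (-2, 4, -3); (3, 0, -2); (-5, 6, -1)
w1 = Bv₀ = (15, 3, 14)
w2 = Bw1 = (-60, 17, -71)
Requested component of w2: -71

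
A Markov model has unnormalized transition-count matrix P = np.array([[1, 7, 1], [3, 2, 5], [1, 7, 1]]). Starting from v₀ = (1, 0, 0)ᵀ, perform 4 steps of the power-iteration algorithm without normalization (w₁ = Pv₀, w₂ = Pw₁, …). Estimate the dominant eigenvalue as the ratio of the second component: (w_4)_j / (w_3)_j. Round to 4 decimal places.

7.4340

w1 = Pv₀ = (1, 3, 1)
w2 = Pw1 = (23, 14, 23)
w3 = Pw2 = (144, 212, 144)
w4 = Pw3 = (1772, 1576, 1772)
Ratio at component: 1576 / 212 = 7.4340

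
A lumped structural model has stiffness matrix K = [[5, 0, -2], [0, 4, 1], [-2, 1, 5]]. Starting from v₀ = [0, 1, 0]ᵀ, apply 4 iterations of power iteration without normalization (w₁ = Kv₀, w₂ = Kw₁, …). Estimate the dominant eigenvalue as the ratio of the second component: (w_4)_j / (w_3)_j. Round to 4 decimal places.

w1 = Kv₀ = (5·0 + 0·1 + (-2)·0; 0·0 + 4·1 + 1·0; (-2)·0 + 1·1 + 5·0) = (0, 4, 1)
w2 = Kw1 = (5·0 + 0·4 + (-2)·1; 0·0 + 4·4 + 1·1; (-2)·0 + 1·4 + 5·1) = (-2, 17, 9)
w3 = Kw2 = (-28, 77, 66)
w4 = Kw3 = (-272, 374, 463)
Ratio at component: 374 / 77 = 4.8571

λ ≈ 4.8571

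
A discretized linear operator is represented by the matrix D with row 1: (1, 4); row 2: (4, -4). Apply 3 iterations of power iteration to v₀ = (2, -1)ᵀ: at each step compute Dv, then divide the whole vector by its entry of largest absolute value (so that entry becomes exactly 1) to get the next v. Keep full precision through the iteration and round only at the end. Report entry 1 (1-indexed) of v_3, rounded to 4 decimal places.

Dv0 = (-2.00000, 12.00000); divide by 12.00000 → v1 = (-0.16667, 1.00000)
Dv1 = (3.83333, -4.66667); divide by -4.66667 → v2 = (-0.82143, 1.00000)
Dv2 = (3.17857, -7.28571); divide by -7.28571 → v3 = (-0.43627, 1.00000)
Requested entry of v3: -178/408 = -0.4363

-0.4363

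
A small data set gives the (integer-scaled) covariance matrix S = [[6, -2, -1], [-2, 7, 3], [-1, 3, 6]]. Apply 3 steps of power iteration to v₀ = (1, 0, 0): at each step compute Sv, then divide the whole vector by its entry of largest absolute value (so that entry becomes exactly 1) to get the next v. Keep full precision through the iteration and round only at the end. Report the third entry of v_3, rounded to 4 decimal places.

0.6962

Sv0 = (6.00000, -2.00000, -1.00000); divide by 6.00000 → v1 = (1.00000, -0.33333, -0.16667)
Sv1 = (6.83333, -4.83333, -3.00000); divide by 6.83333 → v2 = (1.00000, -0.70732, -0.43902)
Sv2 = (7.85366, -8.26829, -5.75610); divide by -8.26829 → v3 = (-0.94985, 1.00000, 0.69617)
Requested entry of v3: -236/-339 = 0.6962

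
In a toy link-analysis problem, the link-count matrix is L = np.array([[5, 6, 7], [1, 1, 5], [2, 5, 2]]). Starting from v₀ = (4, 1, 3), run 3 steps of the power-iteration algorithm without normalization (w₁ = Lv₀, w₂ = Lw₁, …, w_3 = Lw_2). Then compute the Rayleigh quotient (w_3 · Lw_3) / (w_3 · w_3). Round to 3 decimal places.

λ ≈ 10.288

w1 = Lv₀ = (47, 20, 19)
w2 = Lw1 = (488, 162, 232)
w3 = Lw2 = (5036, 1810, 2250)
Lw3 = (51790, 18096, 23622)
w3·Lw3 = 5036·51790 + 1810·18096 + 2250·23622 = 346717700; w3·w3 = 5036·5036 + 1810·1810 + 2250·2250 = 33699896
λ ≈ 346717700/33699896 = 10.288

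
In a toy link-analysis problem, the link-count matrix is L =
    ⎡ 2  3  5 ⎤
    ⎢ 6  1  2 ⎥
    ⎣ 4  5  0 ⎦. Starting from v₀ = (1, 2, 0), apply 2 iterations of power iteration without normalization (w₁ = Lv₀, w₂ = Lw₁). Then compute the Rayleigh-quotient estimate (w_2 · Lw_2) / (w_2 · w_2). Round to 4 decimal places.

w1 = Lv₀ = (2·1 + 3·2 + 5·0; 6·1 + 1·2 + 2·0; 4·1 + 5·2 + 0·0) = (8, 8, 14)
w2 = Lw1 = (2·8 + 3·8 + 5·14; 6·8 + 1·8 + 2·14; 4·8 + 5·8 + 0·14) = (110, 84, 72)
Lw2 = (832, 888, 860)
w2·Lw2 = 110·832 + 84·888 + 72·860 = 228032; w2·w2 = 110·110 + 84·84 + 72·72 = 24340
λ ≈ 228032/24340 = 9.3686

λ ≈ 9.3686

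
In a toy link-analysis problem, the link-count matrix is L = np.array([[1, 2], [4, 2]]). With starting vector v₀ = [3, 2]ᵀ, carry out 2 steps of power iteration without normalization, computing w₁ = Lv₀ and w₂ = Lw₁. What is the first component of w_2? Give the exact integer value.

w1 = Lv₀ = (7, 16)
w2 = Lw1 = (39, 60)
The requested component of w2 is 39.

39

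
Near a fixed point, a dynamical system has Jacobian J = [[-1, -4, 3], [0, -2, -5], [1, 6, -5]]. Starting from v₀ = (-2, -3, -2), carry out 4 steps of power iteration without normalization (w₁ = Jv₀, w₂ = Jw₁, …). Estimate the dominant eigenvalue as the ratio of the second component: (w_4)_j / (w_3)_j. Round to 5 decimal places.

w1 = Jv₀ = ((-1)·(-2) + (-4)·(-3) + 3·(-2); 0·(-2) + (-2)·(-3) + (-5)·(-2); 1·(-2) + 6·(-3) + (-5)·(-2)) = (8, 16, -10)
w2 = Jw1 = ((-1)·8 + (-4)·16 + 3·(-10); 0·8 + (-2)·16 + (-5)·(-10); 1·8 + 6·16 + (-5)·(-10)) = (-102, 18, 154)
w3 = Jw2 = (492, -806, -764)
w4 = Jw3 = (440, 5432, -524)
Ratio at component: 5432 / -806 = -6.73945

-6.73945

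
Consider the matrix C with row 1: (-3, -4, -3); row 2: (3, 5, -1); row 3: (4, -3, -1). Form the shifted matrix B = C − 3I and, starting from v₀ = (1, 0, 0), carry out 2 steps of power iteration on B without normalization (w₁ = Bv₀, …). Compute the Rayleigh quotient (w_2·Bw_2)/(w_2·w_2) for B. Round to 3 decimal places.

μ ≈ -4.815

B = C − 3I has rows (-6, -4, -3); (3, 2, -1); (4, -3, -4)
w1 = Bv₀ = (-6, 3, 4)
w2 = Bw1 = (12, -16, -49)
Bw2 = (139, 53, 292)
w2·Bw2 = -13488; w2·w2 = 2801; μ ≈ -13488/2801 = -4.815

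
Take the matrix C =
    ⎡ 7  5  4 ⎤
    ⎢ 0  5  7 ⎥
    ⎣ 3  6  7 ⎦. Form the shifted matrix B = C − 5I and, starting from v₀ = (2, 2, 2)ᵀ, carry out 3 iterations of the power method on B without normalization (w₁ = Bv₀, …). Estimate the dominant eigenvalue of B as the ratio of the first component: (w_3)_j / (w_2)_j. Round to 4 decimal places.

μ ≈ 9.6535

B = C − 5I has rows (2, 5, 4); (0, 0, 7); (3, 6, 2)
w1 = Bv₀ = (2·2 + 5·2 + 4·2; 0·2 + 0·2 + 7·2; 3·2 + 6·2 + 2·2) = (22, 14, 22)
w2 = Bw1 = (2·22 + 5·14 + 4·22; 0·22 + 0·14 + 7·22; 3·22 + 6·14 + 2·22) = (202, 154, 194)
w3 = Bw2 = (1950, 1358, 1918)
Ratio: 1950/202 = 9.6535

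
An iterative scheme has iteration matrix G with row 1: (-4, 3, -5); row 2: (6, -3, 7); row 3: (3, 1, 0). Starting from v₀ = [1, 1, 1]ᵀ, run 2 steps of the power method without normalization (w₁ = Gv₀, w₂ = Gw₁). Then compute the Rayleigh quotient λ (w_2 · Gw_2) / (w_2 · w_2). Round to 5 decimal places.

w1 = Gv₀ = ((-4)·1 + 3·1 + (-5)·1; 6·1 + (-3)·1 + 7·1; 3·1 + 1·1 + 0·1) = (-6, 10, 4)
w2 = Gw1 = ((-4)·(-6) + 3·10 + (-5)·4; 6·(-6) + (-3)·10 + 7·4; 3·(-6) + 1·10 + 0·4) = (34, -38, -8)
Gw2 = (-210, 262, 64)
w2·Gw2 = 34·(-210) + (-38)·262 + (-8)·64 = -17608; w2·w2 = 34·34 + (-38)·(-38) + (-8)·(-8) = 2664
λ ≈ -17608/2664 = -6.60961

-6.60961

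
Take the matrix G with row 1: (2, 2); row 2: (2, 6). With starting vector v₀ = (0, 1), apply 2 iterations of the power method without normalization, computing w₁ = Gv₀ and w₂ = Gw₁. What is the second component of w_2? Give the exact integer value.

40

w1 = Gv₀ = (2·0 + 2·1; 2·0 + 6·1) = (2, 6)
w2 = Gw1 = (2·2 + 2·6; 2·2 + 6·6) = (16, 40)
The requested component of w2 is 40.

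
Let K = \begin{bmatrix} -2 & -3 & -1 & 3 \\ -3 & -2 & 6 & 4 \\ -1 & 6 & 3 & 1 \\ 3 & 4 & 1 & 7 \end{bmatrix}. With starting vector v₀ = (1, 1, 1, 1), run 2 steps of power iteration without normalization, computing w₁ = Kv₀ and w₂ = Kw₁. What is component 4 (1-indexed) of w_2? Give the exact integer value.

125

w1 = Kv₀ = ((-2)·1 + (-3)·1 + (-1)·1 + 3·1; (-3)·1 + (-2)·1 + 6·1 + 4·1; (-1)·1 + 6·1 + 3·1 + 1·1; 3·1 + 4·1 + 1·1 + 7·1) = (-3, 5, 9, 15)
w2 = Kw1 = ((-2)·(-3) + (-3)·5 + (-1)·9 + 3·15; (-3)·(-3) + (-2)·5 + 6·9 + 4·15; (-1)·(-3) + 6·5 + 3·9 + 1·15; 3·(-3) + 4·5 + 1·9 + 7·15) = (27, 113, 75, 125)
The requested component of w2 is 125.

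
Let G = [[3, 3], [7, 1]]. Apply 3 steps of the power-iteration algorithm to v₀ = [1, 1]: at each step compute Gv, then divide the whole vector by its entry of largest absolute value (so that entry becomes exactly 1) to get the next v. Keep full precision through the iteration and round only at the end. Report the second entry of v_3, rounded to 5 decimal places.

Gv0 = (6.000000, 8.000000); divide by 8.000000 → v1 = (0.750000, 1.000000)
Gv1 = (5.250000, 6.250000); divide by 6.250000 → v2 = (0.840000, 1.000000)
Gv2 = (5.520000, 6.880000); divide by 6.880000 → v3 = (0.802326, 1.000000)
Requested entry of v3: 344/344 = 1.00000

1.00000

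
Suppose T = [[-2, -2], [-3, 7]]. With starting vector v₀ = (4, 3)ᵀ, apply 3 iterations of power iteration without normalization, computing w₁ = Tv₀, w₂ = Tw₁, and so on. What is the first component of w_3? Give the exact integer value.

-230

w1 = Tv₀ = ((-2)·4 + (-2)·3; (-3)·4 + 7·3) = (-14, 9)
w2 = Tw1 = ((-2)·(-14) + (-2)·9; (-3)·(-14) + 7·9) = (10, 105)
w3 = Tw2 = (-230, 705)
The requested component of w3 is -230.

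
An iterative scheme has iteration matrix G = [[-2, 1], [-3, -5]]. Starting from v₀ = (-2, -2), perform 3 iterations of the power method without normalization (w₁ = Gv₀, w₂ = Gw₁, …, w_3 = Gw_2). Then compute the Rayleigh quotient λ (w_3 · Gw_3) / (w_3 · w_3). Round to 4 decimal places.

w1 = Gv₀ = ((-2)·(-2) + 1·(-2); (-3)·(-2) + (-5)·(-2)) = (2, 16)
w2 = Gw1 = ((-2)·2 + 1·16; (-3)·2 + (-5)·16) = (12, -86)
w3 = Gw2 = (-110, 394)
Gw3 = (614, -1640)
w3·Gw3 = (-110)·614 + 394·(-1640) = -713700; w3·w3 = (-110)·(-110) + 394·394 = 167336
λ ≈ -713700/167336 = -4.2651

λ ≈ -4.2651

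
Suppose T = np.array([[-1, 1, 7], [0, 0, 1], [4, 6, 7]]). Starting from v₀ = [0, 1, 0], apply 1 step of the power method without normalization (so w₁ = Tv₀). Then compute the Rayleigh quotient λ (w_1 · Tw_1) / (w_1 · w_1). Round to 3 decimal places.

8.568

w1 = Tv₀ = ((-1)·0 + 1·1 + 7·0; 0·0 + 0·1 + 1·0; 4·0 + 6·1 + 7·0) = (1, 0, 6)
Tw1 = (41, 6, 46)
w1·Tw1 = 1·41 + 0·6 + 6·46 = 317; w1·w1 = 1·1 + 0·0 + 6·6 = 37
λ ≈ 317/37 = 8.568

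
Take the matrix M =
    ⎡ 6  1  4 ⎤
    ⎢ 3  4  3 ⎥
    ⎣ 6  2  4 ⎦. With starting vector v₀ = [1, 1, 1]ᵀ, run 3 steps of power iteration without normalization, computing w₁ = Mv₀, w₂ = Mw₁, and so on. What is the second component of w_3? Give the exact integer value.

1210

w1 = Mv₀ = (6·1 + 1·1 + 4·1; 3·1 + 4·1 + 3·1; 6·1 + 2·1 + 4·1) = (11, 10, 12)
w2 = Mw1 = (6·11 + 1·10 + 4·12; 3·11 + 4·10 + 3·12; 6·11 + 2·10 + 4·12) = (124, 109, 134)
w3 = Mw2 = (1389, 1210, 1498)
The requested component of w3 is 1210.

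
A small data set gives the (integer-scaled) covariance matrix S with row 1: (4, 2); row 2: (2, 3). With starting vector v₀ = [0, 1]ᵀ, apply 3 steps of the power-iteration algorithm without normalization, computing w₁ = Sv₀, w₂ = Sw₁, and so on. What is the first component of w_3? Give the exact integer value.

82

w1 = Sv₀ = (4·0 + 2·1; 2·0 + 3·1) = (2, 3)
w2 = Sw1 = (4·2 + 2·3; 2·2 + 3·3) = (14, 13)
w3 = Sw2 = (82, 67)
The requested component of w3 is 82.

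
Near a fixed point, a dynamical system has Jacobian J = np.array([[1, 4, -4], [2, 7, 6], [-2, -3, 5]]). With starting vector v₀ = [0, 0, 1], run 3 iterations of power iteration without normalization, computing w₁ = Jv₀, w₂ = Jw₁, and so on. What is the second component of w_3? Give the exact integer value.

w1 = Jv₀ = (1·0 + 4·0 + (-4)·1; 2·0 + 7·0 + 6·1; (-2)·0 + (-3)·0 + 5·1) = (-4, 6, 5)
w2 = Jw1 = (1·(-4) + 4·6 + (-4)·5; 2·(-4) + 7·6 + 6·5; (-2)·(-4) + (-3)·6 + 5·5) = (0, 64, 15)
w3 = Jw2 = (196, 538, -117)
The requested component of w3 is 538.

538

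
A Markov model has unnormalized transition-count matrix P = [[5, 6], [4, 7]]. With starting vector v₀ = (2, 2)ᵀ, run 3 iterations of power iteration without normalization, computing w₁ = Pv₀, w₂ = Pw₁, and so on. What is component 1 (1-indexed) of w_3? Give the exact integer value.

w1 = Pv₀ = (22, 22)
w2 = Pw1 = (242, 242)
w3 = Pw2 = (2662, 2662)
The requested component of w3 is 2662.

2662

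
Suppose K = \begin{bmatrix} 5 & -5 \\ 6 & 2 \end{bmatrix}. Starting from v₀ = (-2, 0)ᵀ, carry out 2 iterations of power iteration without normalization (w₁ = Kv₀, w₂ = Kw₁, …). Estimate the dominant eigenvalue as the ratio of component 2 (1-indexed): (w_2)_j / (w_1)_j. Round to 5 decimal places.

w1 = Kv₀ = (-10, -12)
w2 = Kw1 = (10, -84)
Ratio at component: -84 / -12 = 7.00000

7.00000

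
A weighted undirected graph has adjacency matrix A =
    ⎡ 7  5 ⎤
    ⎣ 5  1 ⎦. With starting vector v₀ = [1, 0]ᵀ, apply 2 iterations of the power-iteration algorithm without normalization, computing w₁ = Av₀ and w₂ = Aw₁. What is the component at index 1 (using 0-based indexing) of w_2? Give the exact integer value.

w1 = Av₀ = (7, 5)
w2 = Aw1 = (74, 40)
The requested component of w2 is 40.

40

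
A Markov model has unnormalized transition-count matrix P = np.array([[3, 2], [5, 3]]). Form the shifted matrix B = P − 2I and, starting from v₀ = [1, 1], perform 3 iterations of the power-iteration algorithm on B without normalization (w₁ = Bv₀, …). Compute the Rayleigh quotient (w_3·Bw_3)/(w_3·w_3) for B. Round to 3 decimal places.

B = P − 2I has rows (1, 2); (5, 1)
w1 = Bv₀ = (1·1 + 2·1; 5·1 + 1·1) = (3, 6)
w2 = Bw1 = (1·3 + 2·6; 5·3 + 1·6) = (15, 21)
w3 = Bw2 = (57, 96)
Bw3 = (249, 381)
w3·Bw3 = 50769; w3·w3 = 12465; μ ≈ 50769/12465 = 4.073

4.073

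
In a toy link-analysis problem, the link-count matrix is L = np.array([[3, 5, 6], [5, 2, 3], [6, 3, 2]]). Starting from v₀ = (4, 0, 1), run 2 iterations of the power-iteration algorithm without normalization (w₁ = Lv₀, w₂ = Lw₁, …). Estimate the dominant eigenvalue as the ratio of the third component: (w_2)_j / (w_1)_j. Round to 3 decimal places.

λ ≈ 8.808

w1 = Lv₀ = (18, 23, 26)
w2 = Lw1 = (325, 214, 229)
Ratio at component: 229 / 26 = 8.808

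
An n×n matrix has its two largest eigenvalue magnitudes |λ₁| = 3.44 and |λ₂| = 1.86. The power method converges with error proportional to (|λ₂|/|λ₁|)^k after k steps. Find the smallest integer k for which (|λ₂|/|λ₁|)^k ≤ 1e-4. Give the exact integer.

|λ₂/λ₁| = 1.86/3.44 = 0.54070
Need k ≥ ln(1e-4) / ln(0.54070) = -9.2103 / -0.6149 ≈ 14.979
Smallest integer k satisfying the bound: 15

15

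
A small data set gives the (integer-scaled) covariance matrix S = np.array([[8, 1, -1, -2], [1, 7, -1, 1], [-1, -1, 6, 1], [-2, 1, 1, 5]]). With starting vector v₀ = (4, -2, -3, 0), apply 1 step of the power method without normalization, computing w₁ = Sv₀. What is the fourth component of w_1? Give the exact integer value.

w1 = Sv₀ = (8·4 + 1·(-2) + (-1)·(-3) + (-2)·0; 1·4 + 7·(-2) + (-1)·(-3) + 1·0; (-1)·4 + (-1)·(-2) + 6·(-3) + 1·0; (-2)·4 + 1·(-2) + 1·(-3) + 5·0) = (33, -7, -20, -13)
The requested component of w1 is -13.

-13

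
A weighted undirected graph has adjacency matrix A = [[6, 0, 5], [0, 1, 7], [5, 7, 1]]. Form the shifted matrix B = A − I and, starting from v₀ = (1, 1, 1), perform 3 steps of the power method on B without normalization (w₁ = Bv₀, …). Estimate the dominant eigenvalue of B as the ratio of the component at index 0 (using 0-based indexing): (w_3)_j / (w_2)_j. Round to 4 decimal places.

9.5000

B = A − I has rows (5, 0, 5); (0, 0, 7); (5, 7, 0)
w1 = Bv₀ = (5·1 + 0·1 + 5·1; 0·1 + 0·1 + 7·1; 5·1 + 7·1 + 0·1) = (10, 7, 12)
w2 = Bw1 = (5·10 + 0·7 + 5·12; 0·10 + 0·7 + 7·12; 5·10 + 7·7 + 0·12) = (110, 84, 99)
w3 = Bw2 = (1045, 693, 1138)
Ratio: 1045/110 = 9.5000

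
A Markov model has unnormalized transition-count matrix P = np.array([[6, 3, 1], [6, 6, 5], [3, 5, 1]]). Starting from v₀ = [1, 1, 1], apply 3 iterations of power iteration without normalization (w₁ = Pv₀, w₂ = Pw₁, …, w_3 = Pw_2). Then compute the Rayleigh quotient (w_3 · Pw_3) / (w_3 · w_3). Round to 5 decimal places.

w1 = Pv₀ = (6·1 + 3·1 + 1·1; 6·1 + 6·1 + 5·1; 3·1 + 5·1 + 1·1) = (10, 17, 9)
w2 = Pw1 = (6·10 + 3·17 + 1·9; 6·10 + 6·17 + 5·9; 3·10 + 5·17 + 1·9) = (120, 207, 124)
w3 = Pw2 = (1465, 2582, 1519)
Pw3 = (18055, 31877, 18824)
w3·Pw3 = 1465·18055 + 2582·31877 + 1519·18824 = 137350645; w3·w3 = 1465·1465 + 2582·2582 + 1519·1519 = 11120310
λ ≈ 137350645/11120310 = 12.35133

12.35133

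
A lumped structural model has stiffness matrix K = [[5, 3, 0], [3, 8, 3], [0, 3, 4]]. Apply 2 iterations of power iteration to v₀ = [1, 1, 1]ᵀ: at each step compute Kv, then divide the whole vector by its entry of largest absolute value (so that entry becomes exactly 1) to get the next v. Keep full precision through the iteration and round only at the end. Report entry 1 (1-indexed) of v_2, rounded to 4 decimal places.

0.5223

Kv0 = (8.00000, 14.00000, 7.00000); divide by 14.00000 → v1 = (0.57143, 1.00000, 0.50000)
Kv1 = (5.85714, 11.21429, 5.00000); divide by 11.21429 → v2 = (0.52229, 1.00000, 0.44586)
Requested entry of v2: 82/157 = 0.5223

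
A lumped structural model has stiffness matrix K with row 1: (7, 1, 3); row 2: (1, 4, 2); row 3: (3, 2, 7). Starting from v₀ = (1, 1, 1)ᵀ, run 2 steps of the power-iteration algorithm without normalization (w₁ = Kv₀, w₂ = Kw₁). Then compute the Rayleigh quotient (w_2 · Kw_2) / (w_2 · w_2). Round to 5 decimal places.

λ ≈ 10.67422

w1 = Kv₀ = (7·1 + 1·1 + 3·1; 1·1 + 4·1 + 2·1; 3·1 + 2·1 + 7·1) = (11, 7, 12)
w2 = Kw1 = (7·11 + 1·7 + 3·12; 1·11 + 4·7 + 2·12; 3·11 + 2·7 + 7·12) = (120, 63, 131)
Kw2 = (1296, 634, 1403)
w2·Kw2 = 120·1296 + 63·634 + 131·1403 = 379255; w2·w2 = 120·120 + 63·63 + 131·131 = 35530
λ ≈ 379255/35530 = 10.67422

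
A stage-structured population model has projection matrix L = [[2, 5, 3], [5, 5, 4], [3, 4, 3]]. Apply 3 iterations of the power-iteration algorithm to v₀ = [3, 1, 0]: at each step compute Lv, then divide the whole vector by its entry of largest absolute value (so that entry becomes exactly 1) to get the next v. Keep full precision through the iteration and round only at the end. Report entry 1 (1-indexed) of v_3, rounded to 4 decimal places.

Lv0 = (11.00000, 20.00000, 13.00000); divide by 20.00000 → v1 = (0.55000, 1.00000, 0.65000)
Lv1 = (8.05000, 10.35000, 7.60000); divide by 10.35000 → v2 = (0.77778, 1.00000, 0.73430)
Lv2 = (8.75845, 11.82609, 8.53623); divide by 11.82609 → v3 = (0.74060, 1.00000, 0.72181)
Requested entry of v3: 1813/2448 = 0.7406

0.7406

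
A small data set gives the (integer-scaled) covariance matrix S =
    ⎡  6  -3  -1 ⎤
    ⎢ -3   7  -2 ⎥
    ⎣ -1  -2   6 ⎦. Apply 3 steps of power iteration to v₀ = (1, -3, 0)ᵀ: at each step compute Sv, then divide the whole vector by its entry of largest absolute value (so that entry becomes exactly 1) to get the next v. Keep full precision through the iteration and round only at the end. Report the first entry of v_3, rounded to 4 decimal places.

Sv0 = (15.00000, -24.00000, 5.00000); divide by -24.00000 → v1 = (-0.62500, 1.00000, -0.20833)
Sv1 = (-6.54167, 9.29167, -2.62500); divide by 9.29167 → v2 = (-0.70404, 1.00000, -0.28251)
Sv2 = (-6.94170, 9.67713, -2.99103); divide by 9.67713 → v3 = (-0.71733, 1.00000, -0.30908)
Requested entry of v3: 1548/-2158 = -0.7173

-0.7173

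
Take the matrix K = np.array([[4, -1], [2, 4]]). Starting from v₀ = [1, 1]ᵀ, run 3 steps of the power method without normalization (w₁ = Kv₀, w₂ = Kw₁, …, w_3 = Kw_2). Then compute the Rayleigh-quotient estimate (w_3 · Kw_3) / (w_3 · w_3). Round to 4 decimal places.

λ ≈ 3.9546

w1 = Kv₀ = (4·1 + (-1)·1; 2·1 + 4·1) = (3, 6)
w2 = Kw1 = (4·3 + (-1)·6; 2·3 + 4·6) = (6, 30)
w3 = Kw2 = (-6, 132)
Kw3 = (-156, 516)
w3·Kw3 = (-6)·(-156) + 132·516 = 69048; w3·w3 = (-6)·(-6) + 132·132 = 17460
λ ≈ 69048/17460 = 3.9546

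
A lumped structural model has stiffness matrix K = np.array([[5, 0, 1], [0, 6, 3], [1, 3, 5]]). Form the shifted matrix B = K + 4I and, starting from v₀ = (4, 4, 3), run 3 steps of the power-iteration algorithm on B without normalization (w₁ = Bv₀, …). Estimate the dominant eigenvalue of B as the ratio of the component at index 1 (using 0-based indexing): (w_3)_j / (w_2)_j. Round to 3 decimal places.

μ ≈ 12.777

B = K + 4I has rows (9, 0, 1); (0, 10, 3); (1, 3, 9)
w1 = Bv₀ = (39, 49, 43)
w2 = Bw1 = (394, 619, 573)
w3 = Bw2 = (4119, 7909, 7408)
Ratio: 7909/619 = 12.777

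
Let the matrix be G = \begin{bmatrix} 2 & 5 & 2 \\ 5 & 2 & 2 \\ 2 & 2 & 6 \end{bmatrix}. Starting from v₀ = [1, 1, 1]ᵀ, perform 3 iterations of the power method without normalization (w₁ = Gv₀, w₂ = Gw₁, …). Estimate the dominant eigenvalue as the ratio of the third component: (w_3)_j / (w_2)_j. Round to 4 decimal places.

9.4583

w1 = Gv₀ = (2·1 + 5·1 + 2·1; 5·1 + 2·1 + 2·1; 2·1 + 2·1 + 6·1) = (9, 9, 10)
w2 = Gw1 = (2·9 + 5·9 + 2·10; 5·9 + 2·9 + 2·10; 2·9 + 2·9 + 6·10) = (83, 83, 96)
w3 = Gw2 = (773, 773, 908)
Ratio at component: 908 / 96 = 9.4583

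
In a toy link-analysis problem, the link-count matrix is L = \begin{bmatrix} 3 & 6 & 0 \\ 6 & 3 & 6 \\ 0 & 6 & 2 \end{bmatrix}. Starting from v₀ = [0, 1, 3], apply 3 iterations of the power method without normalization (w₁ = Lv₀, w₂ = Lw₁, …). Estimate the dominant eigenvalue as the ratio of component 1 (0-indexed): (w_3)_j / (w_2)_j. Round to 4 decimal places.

13.3158

w1 = Lv₀ = (3·0 + 6·1 + 0·3; 6·0 + 3·1 + 6·3; 0·0 + 6·1 + 2·3) = (6, 21, 12)
w2 = Lw1 = (3·6 + 6·21 + 0·12; 6·6 + 3·21 + 6·12; 0·6 + 6·21 + 2·12) = (144, 171, 150)
w3 = Lw2 = (1458, 2277, 1326)
Ratio at component: 2277 / 171 = 13.3158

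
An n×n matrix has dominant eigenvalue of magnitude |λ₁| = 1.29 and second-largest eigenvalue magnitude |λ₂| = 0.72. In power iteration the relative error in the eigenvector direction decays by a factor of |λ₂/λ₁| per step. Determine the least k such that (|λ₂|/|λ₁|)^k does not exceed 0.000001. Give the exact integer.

|λ₂/λ₁| = 0.72/1.29 = 0.55814
Need k ≥ ln(0.000001) / ln(0.55814) = -13.8155 / -0.5831 ≈ 23.691
Smallest integer k satisfying the bound: 24

24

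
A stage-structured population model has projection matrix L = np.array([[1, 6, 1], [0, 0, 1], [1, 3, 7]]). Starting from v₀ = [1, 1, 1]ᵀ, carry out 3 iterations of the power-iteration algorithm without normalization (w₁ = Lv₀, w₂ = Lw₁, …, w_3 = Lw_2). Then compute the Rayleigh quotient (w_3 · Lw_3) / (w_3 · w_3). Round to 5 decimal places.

w1 = Lv₀ = (8, 1, 11)
w2 = Lw1 = (25, 11, 88)
w3 = Lw2 = (179, 88, 674)
Lw3 = (1381, 674, 5161)
w3·Lw3 = 179·1381 + 88·674 + 674·5161 = 3785025; w3·w3 = 179·179 + 88·88 + 674·674 = 494061
λ ≈ 3785025/494061 = 7.66105

λ ≈ 7.66105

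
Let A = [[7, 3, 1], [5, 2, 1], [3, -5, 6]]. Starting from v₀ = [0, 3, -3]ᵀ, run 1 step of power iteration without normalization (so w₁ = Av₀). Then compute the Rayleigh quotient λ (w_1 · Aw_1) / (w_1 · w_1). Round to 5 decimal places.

λ ≈ 5.77778

w1 = Av₀ = (7·0 + 3·3 + 1·(-3); 5·0 + 2·3 + 1·(-3); 3·0 + (-5)·3 + 6·(-3)) = (6, 3, -33)
Aw1 = (18, 3, -195)
w1·Aw1 = 6·18 + 3·3 + (-33)·(-195) = 6552; w1·w1 = 6·6 + 3·3 + (-33)·(-33) = 1134
λ ≈ 6552/1134 = 5.77778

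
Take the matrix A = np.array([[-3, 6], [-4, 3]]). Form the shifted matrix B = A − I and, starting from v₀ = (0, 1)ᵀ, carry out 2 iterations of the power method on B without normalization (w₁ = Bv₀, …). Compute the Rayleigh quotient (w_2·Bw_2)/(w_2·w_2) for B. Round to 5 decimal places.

μ ≈ 1.29412

B = A − I has rows (-4, 6); (-4, 2)
w1 = Bv₀ = (6, 2)
w2 = Bw1 = (-12, -20)
Bw2 = (-72, 8)
w2·Bw2 = 704; w2·w2 = 544; μ ≈ 704/544 = 1.29412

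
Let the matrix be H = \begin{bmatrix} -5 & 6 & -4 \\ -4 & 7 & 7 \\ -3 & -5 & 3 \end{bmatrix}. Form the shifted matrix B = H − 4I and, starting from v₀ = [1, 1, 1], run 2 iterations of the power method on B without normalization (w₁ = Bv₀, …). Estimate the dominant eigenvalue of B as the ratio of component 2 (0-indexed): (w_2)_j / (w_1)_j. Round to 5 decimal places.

μ ≈ 0.00000

B = H − 4I has rows (-9, 6, -4); (-4, 3, 7); (-3, -5, -1)
w1 = Bv₀ = (-7, 6, -9)
w2 = Bw1 = (135, -17, 0)
Ratio: 0/-9 = 0.00000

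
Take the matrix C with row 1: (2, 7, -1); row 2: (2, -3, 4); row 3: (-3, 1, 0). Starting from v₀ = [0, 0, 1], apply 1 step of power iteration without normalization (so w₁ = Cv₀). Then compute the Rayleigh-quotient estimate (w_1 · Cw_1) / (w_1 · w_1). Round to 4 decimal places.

w1 = Cv₀ = (-1, 4, 0)
Cw1 = (26, -14, 7)
w1·Cw1 = (-1)·26 + 4·(-14) + 0·7 = -82; w1·w1 = (-1)·(-1) + 4·4 + 0·0 = 17
λ ≈ -82/17 = -4.8235

λ ≈ -4.8235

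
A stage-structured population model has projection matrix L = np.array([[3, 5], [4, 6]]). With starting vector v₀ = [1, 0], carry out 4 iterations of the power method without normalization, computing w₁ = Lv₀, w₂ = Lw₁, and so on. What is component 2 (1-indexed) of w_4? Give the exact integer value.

3060

w1 = Lv₀ = (3·1 + 5·0; 4·1 + 6·0) = (3, 4)
w2 = Lw1 = (3·3 + 5·4; 4·3 + 6·4) = (29, 36)
w3 = Lw2 = (267, 332)
w4 = Lw3 = (2461, 3060)
The requested component of w4 is 3060.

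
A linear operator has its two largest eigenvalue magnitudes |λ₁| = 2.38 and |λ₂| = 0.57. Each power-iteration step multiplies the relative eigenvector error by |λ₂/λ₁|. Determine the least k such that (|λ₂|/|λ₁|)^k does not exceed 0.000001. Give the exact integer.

|λ₂/λ₁| = 0.57/2.38 = 0.23950
Need k ≥ ln(0.000001) / ln(0.23950) = -13.8155 / -1.4292 ≈ 9.666
Smallest integer k satisfying the bound: 10

10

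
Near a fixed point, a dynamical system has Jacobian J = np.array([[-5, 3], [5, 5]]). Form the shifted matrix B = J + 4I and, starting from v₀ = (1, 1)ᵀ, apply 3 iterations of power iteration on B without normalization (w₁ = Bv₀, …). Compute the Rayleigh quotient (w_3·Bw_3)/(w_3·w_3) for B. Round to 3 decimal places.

B = J + 4I has rows (-1, 3); (5, 9)
w1 = Bv₀ = (2, 14)
w2 = Bw1 = (40, 136)
w3 = Bw2 = (368, 1424)
Bw3 = (3904, 14656)
w3·Bw3 = 22306816; w3·w3 = 2163200; μ ≈ 22306816/2163200 = 10.312

μ ≈ 10.312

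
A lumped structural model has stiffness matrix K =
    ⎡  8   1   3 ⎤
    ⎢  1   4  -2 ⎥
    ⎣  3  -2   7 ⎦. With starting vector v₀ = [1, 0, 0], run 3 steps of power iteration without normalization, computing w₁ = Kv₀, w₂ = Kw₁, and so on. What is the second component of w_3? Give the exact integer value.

w1 = Kv₀ = (8·1 + 1·0 + 3·0; 1·1 + 4·0 + (-2)·0; 3·1 + (-2)·0 + 7·0) = (8, 1, 3)
w2 = Kw1 = (8·8 + 1·1 + 3·3; 1·8 + 4·1 + (-2)·3; 3·8 + (-2)·1 + 7·3) = (74, 6, 43)
w3 = Kw2 = (727, 12, 511)
The requested component of w3 is 12.

12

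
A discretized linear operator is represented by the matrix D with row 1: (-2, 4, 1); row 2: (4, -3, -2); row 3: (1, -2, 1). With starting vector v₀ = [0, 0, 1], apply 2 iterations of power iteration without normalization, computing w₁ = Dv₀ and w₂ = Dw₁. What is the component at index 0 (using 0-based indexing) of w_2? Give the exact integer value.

w1 = Dv₀ = (1, -2, 1)
w2 = Dw1 = (-9, 8, 6)
The requested component of w2 is -9.

-9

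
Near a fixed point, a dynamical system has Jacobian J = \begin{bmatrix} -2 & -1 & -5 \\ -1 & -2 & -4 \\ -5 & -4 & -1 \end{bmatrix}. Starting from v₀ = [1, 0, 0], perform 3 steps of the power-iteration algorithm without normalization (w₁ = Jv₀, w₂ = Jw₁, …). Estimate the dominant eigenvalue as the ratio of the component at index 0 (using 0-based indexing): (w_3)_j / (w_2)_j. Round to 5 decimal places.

λ ≈ -5.96667

w1 = Jv₀ = (-2, -1, -5)
w2 = Jw1 = (30, 24, 19)
w3 = Jw2 = (-179, -154, -265)
Ratio at component: -179 / 30 = -5.96667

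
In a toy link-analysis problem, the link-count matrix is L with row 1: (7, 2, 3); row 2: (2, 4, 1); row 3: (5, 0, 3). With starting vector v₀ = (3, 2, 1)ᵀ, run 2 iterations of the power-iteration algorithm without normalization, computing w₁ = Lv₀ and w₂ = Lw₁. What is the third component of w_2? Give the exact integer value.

w1 = Lv₀ = (28, 15, 18)
w2 = Lw1 = (280, 134, 194)
The requested component of w2 is 194.

194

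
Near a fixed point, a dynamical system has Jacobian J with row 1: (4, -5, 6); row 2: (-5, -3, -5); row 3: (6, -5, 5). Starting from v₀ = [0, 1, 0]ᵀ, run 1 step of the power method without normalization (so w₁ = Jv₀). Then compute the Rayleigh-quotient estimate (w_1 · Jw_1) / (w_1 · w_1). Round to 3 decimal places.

w1 = Jv₀ = (4·0 + (-5)·1 + 6·0; (-5)·0 + (-3)·1 + (-5)·0; 6·0 + (-5)·1 + 5·0) = (-5, -3, -5)
Jw1 = (-35, 59, -40)
w1·Jw1 = (-5)·(-35) + (-3)·59 + (-5)·(-40) = 198; w1·w1 = (-5)·(-5) + (-3)·(-3) + (-5)·(-5) = 59
λ ≈ 198/59 = 3.356

3.356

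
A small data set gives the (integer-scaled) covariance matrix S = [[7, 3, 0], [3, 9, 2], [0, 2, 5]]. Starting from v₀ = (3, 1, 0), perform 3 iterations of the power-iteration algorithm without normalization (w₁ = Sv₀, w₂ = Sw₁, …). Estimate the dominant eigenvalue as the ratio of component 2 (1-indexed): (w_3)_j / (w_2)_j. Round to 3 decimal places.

12.185

w1 = Sv₀ = (24, 18, 2)
w2 = Sw1 = (222, 238, 46)
w3 = Sw2 = (2268, 2900, 706)
Ratio at component: 2900 / 238 = 12.185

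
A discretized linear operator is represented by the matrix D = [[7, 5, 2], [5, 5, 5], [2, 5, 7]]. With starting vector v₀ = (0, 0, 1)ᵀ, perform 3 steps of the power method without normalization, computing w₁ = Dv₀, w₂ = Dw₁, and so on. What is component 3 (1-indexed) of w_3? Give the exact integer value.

1002

w1 = Dv₀ = (7·0 + 5·0 + 2·1; 5·0 + 5·0 + 5·1; 2·0 + 5·0 + 7·1) = (2, 5, 7)
w2 = Dw1 = (7·2 + 5·5 + 2·7; 5·2 + 5·5 + 5·7; 2·2 + 5·5 + 7·7) = (53, 70, 78)
w3 = Dw2 = (877, 1005, 1002)
The requested component of w3 is 1002.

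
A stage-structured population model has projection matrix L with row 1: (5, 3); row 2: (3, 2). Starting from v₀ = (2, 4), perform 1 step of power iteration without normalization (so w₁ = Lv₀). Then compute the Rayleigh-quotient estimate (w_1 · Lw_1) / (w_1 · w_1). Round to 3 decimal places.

λ ≈ 6.853

w1 = Lv₀ = (5·2 + 3·4; 3·2 + 2·4) = (22, 14)
Lw1 = (152, 94)
w1·Lw1 = 22·152 + 14·94 = 4660; w1·w1 = 22·22 + 14·14 = 680
λ ≈ 4660/680 = 6.853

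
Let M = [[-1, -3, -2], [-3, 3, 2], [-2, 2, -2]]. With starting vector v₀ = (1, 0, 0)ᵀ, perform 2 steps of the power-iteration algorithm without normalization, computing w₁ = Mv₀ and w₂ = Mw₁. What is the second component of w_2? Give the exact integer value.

w1 = Mv₀ = ((-1)·1 + (-3)·0 + (-2)·0; (-3)·1 + 3·0 + 2·0; (-2)·1 + 2·0 + (-2)·0) = (-1, -3, -2)
w2 = Mw1 = ((-1)·(-1) + (-3)·(-3) + (-2)·(-2); (-3)·(-1) + 3·(-3) + 2·(-2); (-2)·(-1) + 2·(-3) + (-2)·(-2)) = (14, -10, 0)
The requested component of w2 is -10.

-10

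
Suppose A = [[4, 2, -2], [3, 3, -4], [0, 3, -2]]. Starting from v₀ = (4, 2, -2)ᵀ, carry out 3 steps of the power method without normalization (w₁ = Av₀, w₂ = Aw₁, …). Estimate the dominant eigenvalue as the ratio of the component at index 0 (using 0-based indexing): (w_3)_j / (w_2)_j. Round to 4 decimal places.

4.8125

w1 = Av₀ = (24, 26, 10)
w2 = Aw1 = (128, 110, 58)
w3 = Aw2 = (616, 482, 214)
Ratio at component: 616 / 128 = 4.8125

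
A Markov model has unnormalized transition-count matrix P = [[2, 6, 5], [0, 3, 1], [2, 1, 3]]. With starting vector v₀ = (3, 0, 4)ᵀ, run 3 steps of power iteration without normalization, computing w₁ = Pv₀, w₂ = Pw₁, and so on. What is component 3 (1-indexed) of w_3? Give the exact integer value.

w1 = Pv₀ = (2·3 + 6·0 + 5·4; 0·3 + 3·0 + 1·4; 2·3 + 1·0 + 3·4) = (26, 4, 18)
w2 = Pw1 = (2·26 + 6·4 + 5·18; 0·26 + 3·4 + 1·18; 2·26 + 1·4 + 3·18) = (166, 30, 110)
w3 = Pw2 = (1062, 200, 692)
The requested component of w3 is 692.

692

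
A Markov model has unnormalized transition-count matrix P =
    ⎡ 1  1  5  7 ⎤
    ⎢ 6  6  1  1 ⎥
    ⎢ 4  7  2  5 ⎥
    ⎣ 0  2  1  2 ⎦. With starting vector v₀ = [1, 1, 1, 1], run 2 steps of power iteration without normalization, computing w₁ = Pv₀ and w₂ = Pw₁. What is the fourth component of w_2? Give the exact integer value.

w1 = Pv₀ = (1·1 + 1·1 + 5·1 + 7·1; 6·1 + 6·1 + 1·1 + 1·1; 4·1 + 7·1 + 2·1 + 5·1; 0·1 + 2·1 + 1·1 + 2·1) = (14, 14, 18, 5)
w2 = Pw1 = (1·14 + 1·14 + 5·18 + 7·5; 6·14 + 6·14 + 1·18 + 1·5; 4·14 + 7·14 + 2·18 + 5·5; 0·14 + 2·14 + 1·18 + 2·5) = (153, 191, 215, 56)
The requested component of w2 is 56.

56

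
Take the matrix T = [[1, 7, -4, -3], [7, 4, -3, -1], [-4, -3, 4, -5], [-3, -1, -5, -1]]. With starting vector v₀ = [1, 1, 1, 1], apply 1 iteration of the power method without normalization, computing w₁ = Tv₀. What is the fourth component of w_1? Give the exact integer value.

-10

w1 = Tv₀ = (1·1 + 7·1 + (-4)·1 + (-3)·1; 7·1 + 4·1 + (-3)·1 + (-1)·1; (-4)·1 + (-3)·1 + 4·1 + (-5)·1; (-3)·1 + (-1)·1 + (-5)·1 + (-1)·1) = (1, 7, -8, -10)
The requested component of w1 is -10.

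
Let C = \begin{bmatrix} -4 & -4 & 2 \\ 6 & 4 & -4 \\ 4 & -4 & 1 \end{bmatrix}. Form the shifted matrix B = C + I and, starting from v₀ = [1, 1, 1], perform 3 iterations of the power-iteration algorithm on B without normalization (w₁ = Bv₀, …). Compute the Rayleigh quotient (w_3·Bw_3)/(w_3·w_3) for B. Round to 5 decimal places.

B = C + I has rows (-3, -4, 2); (6, 5, -4); (4, -4, 2)
w1 = Bv₀ = ((-3)·1 + (-4)·1 + 2·1; 6·1 + 5·1 + (-4)·1; 4·1 + (-4)·1 + 2·1) = (-5, 7, 2)
w2 = Bw1 = ((-3)·(-5) + (-4)·7 + 2·2; 6·(-5) + 5·7 + (-4)·2; 4·(-5) + (-4)·7 + 2·2) = (-9, -3, -44)
w3 = Bw2 = (-49, 107, -112)
Bw3 = (-505, 689, -848)
w3·Bw3 = 193444; w3·w3 = 26394; μ ≈ 193444/26394 = 7.32909

7.32909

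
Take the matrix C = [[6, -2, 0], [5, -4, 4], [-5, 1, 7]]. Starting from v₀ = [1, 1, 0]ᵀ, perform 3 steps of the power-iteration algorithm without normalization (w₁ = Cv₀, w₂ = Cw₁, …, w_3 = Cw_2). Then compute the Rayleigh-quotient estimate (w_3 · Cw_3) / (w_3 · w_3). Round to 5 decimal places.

w1 = Cv₀ = (6·1 + (-2)·1 + 0·0; 5·1 + (-4)·1 + 4·0; (-5)·1 + 1·1 + 7·0) = (4, 1, -4)
w2 = Cw1 = (6·4 + (-2)·1 + 0·(-4); 5·4 + (-4)·1 + 4·(-4); (-5)·4 + 1·1 + 7·(-4)) = (22, 0, -47)
w3 = Cw2 = (132, -78, -439)
Cw3 = (948, -784, -3811)
w3·Cw3 = 132·948 + (-78)·(-784) + (-439)·(-3811) = 1859317; w3·w3 = 132·132 + (-78)·(-78) + (-439)·(-439) = 216229
λ ≈ 1859317/216229 = 8.59883

λ ≈ 8.59883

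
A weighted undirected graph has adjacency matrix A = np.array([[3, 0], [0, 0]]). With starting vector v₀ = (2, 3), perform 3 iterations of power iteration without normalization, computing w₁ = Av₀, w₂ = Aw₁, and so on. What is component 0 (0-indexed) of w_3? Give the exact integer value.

w1 = Av₀ = (6, 0)
w2 = Aw1 = (18, 0)
w3 = Aw2 = (54, 0)
The requested component of w3 is 54.

54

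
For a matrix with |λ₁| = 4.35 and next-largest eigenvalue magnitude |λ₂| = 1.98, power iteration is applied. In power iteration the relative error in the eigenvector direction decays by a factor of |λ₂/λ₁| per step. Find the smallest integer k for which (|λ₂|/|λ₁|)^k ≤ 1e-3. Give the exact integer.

|λ₂/λ₁| = 1.98/4.35 = 0.45517
Need k ≥ ln(1e-3) / ln(0.45517) = -6.9078 / -0.7871 ≈ 8.776
Smallest integer k satisfying the bound: 9

9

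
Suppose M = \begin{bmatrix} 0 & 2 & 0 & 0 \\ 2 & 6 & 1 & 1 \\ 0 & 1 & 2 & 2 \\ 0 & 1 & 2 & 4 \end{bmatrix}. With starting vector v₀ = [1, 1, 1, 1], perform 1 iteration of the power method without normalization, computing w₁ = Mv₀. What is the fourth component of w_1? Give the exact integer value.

w1 = Mv₀ = (0·1 + 2·1 + 0·1 + 0·1; 2·1 + 6·1 + 1·1 + 1·1; 0·1 + 1·1 + 2·1 + 2·1; 0·1 + 1·1 + 2·1 + 4·1) = (2, 10, 5, 7)
The requested component of w1 is 7.

7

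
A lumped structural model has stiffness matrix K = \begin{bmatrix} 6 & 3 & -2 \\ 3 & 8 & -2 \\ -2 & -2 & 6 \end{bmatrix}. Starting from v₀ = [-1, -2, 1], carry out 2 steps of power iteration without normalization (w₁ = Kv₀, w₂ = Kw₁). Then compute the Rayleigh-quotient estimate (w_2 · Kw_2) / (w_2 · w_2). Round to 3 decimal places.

w1 = Kv₀ = (6·(-1) + 3·(-2) + (-2)·1; 3·(-1) + 8·(-2) + (-2)·1; (-2)·(-1) + (-2)·(-2) + 6·1) = (-14, -21, 12)
w2 = Kw1 = (6·(-14) + 3·(-21) + (-2)·12; 3·(-14) + 8·(-21) + (-2)·12; (-2)·(-14) + (-2)·(-21) + 6·12) = (-171, -234, 142)
Kw2 = (-2012, -2669, 1662)
w2·Kw2 = (-171)·(-2012) + (-234)·(-2669) + 142·1662 = 1204602; w2·w2 = (-171)·(-171) + (-234)·(-234) + 142·142 = 104161
λ ≈ 1204602/104161 = 11.565

11.565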